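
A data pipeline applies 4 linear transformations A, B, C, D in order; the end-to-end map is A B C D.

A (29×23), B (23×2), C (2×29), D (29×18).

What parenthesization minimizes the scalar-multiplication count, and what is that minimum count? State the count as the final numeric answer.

Adjacent pairs: AB = 29·23·2 = 1334; BC = 23·2·29 = 1334; CD = 2·29·18 = 1044.
Length 3: A..C: k=1: 0+1334+29·23·29=20677; k=2: 1334+0+29·2·29=3016 → min 3016 | B..D: k=2: 0+1044+23·2·18=1872; k=3: 1334+0+23·29·18=13340 → min 1872.
Length 4: A..D: k=1: 0+1872+29·23·18=13878; k=2: 1334+1044+29·2·18=3422; k=3: 3016+0+29·29·18=18154 → min 3422.
Optimal parenthesization: ((A B) (C D)) with cost 3422.

3422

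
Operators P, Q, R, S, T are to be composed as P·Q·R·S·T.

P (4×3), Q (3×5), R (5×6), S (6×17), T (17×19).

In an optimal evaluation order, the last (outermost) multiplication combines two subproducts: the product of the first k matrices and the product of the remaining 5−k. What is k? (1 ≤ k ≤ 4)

1

Adjacent pairs: PQ = 4·3·5 = 60; QR = 3·5·6 = 90; RS = 5·6·17 = 510; ST = 6·17·19 = 1938.
Length 3: P..R: k=1: 0+90+4·3·6=162; k=2: 60+0+4·5·6=180 → min 162 | Q..S: k=2: 0+510+3·5·17=765; k=3: 90+0+3·6·17=396 → min 396 | R..T: k=3: 0+1938+5·6·19=2508; k=4: 510+0+5·17·19=2125 → min 2125.
Length 4: P..S: k=1: 0+396+4·3·17=600; k=2: 60+510+4·5·17=910; k=3: 162+0+4·6·17=570 → min 570 | Q..T: k=2: 0+2125+3·5·19=2410; k=3: 90+1938+3·6·19=2370; k=4: 396+0+3·17·19=1365 → min 1365.
Top-level splits: k=1: (P..P)·(Q..T) → 0+1365+4·3·19 = 1593; k=2: (P..Q)·(R..T) → 60+2125+4·5·19 = 2565; k=3: (P..R)·(S..T) → 162+1938+4·6·19 = 2556; k=4: (P..S)·(T..T) → 570+0+4·17·19 = 1862.
Best split is after P, i.e. k = 1.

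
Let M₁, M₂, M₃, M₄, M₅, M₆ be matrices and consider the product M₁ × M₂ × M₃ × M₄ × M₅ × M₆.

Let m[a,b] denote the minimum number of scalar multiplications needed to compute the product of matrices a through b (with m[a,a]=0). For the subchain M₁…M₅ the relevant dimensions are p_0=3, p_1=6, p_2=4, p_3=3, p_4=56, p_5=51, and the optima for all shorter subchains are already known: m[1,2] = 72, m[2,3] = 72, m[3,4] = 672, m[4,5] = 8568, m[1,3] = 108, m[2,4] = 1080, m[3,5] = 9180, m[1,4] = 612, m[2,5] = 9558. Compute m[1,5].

m[1,5] = min over k∈[1,4] of m[1,k]+m[k+1,5]+p_{0}·p_k·p_{5}.
k=1: 0 + 9558 + 3·6·51 = 10476; k=2: 72 + 9180 + 3·4·51 = 9864; k=3: 108 + 8568 + 3·3·51 = 9135; k=4: 612 + 0 + 3·56·51 = 9180.
Minimum: 9135 at k=3.

9135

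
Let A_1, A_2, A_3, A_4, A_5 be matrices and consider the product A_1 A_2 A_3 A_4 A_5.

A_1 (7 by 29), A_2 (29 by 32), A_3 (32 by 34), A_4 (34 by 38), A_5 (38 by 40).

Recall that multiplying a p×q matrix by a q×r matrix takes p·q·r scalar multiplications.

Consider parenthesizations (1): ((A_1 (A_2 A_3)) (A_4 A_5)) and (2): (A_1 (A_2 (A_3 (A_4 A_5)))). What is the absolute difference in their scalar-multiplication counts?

40786

Order (1) = ((A_1 (A_2 A_3)) (A_4 A_5)): (A_2 A_3): 29×32 by 32×34 → 29×34, cost 29·32·34 = 31552; (A_1 (A_2 A_3)): 7×29 by 29×34 → 7×34, cost 7·29·34 = 6902; cumulative 38454; (A_4 A_5): 34×38 by 38×40 → 34×40, cost 34·38·40 = 51680; ((A_1 (A_2 A_3)) (A_4 A_5)): 7×34 by 34×40 → 7×40, cost 7·34·40 = 9520; cumulative 99654. Total 99654.
Order (2) = (A_1 (A_2 (A_3 (A_4 A_5)))): (A_4 A_5): 34×38 by 38×40 → 34×40, cost 34·38·40 = 51680; (A_3 (A_4 A_5)): 32×34 by 34×40 → 32×40, cost 32·34·40 = 43520; cumulative 95200; (A_2 (A_3 (A_4 A_5))): 29×32 by 32×40 → 29×40, cost 29·32·40 = 37120; cumulative 132320; (A_1 (A_2 (A_3 (A_4 A_5)))): 7×29 by 29×40 → 7×40, cost 7·29·40 = 8120; cumulative 140440. Total 140440.
Difference: |99654 − 140440| = 40786.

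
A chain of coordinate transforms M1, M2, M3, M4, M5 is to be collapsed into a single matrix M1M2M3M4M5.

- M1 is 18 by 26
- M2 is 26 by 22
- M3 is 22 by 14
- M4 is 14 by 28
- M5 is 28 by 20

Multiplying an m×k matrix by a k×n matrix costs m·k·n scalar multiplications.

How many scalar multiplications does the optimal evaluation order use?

27440

Adjacent pairs: M1M2 = 18·26·22 = 10296; M2M3 = 26·22·14 = 8008; M3M4 = 22·14·28 = 8624; M4M5 = 14·28·20 = 7840.
Length 3: M1..M3: k=1: 0+8008+18·26·14=14560; k=2: 10296+0+18·22·14=15840 → min 14560 | M2..M4: k=2: 0+8624+26·22·28=24640; k=3: 8008+0+26·14·28=18200 → min 18200 | M3..M5: k=3: 0+7840+22·14·20=14000; k=4: 8624+0+22·28·20=20944 → min 14000.
Length 4: M1..M4: k=1: 0+18200+18·26·28=31304; k=2: 10296+8624+18·22·28=30008; k=3: 14560+0+18·14·28=21616 → min 21616 | M2..M5: k=2: 0+14000+26·22·20=25440; k=3: 8008+7840+26·14·20=23128; k=4: 18200+0+26·28·20=32760 → min 23128.
Length 5: M1..M5: k=1: 0+23128+18·26·20=32488; k=2: 10296+14000+18·22·20=32216; k=3: 14560+7840+18·14·20=27440; k=4: 21616+0+18·28·20=31696 → min 27440.
Optimal order: ((M1(M2M3))(M4M5)) with cost 27440.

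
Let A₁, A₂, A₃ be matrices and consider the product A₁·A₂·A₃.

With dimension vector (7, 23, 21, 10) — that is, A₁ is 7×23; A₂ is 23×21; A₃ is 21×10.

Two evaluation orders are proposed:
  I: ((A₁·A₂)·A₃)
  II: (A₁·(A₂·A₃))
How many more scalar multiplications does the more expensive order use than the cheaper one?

Order I = ((A₁·A₂)·A₃): (A₁·A₂): 7×23 by 23×21 → 7×21, cost 7·23·21 = 3381; ((A₁·A₂)·A₃): 7×21 by 21×10 → 7×10, cost 7·21·10 = 1470; cumulative 4851. Total 4851.
Order II = (A₁·(A₂·A₃)): (A₂·A₃): 23×21 by 21×10 → 23×10, cost 23·21·10 = 4830; (A₁·(A₂·A₃)): 7×23 by 23×10 → 7×10, cost 7·23·10 = 1610; cumulative 6440. Total 6440.
Difference: |4851 − 6440| = 1589.

1589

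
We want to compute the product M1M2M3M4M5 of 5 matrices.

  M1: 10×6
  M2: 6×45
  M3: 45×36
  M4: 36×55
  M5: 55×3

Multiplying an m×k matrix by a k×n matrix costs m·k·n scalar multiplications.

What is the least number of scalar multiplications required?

Adjacent pairs: M1M2 = 10·6·45 = 2700; M2M3 = 6·45·36 = 9720; M3M4 = 45·36·55 = 89100; M4M5 = 36·55·3 = 5940.
Length 3: M1..M3: k=1: 0+9720+10·6·36=11880; k=2: 2700+0+10·45·36=18900 → min 11880 | M2..M4: k=2: 0+89100+6·45·55=103950; k=3: 9720+0+6·36·55=21600 → min 21600 | M3..M5: k=3: 0+5940+45·36·3=10800; k=4: 89100+0+45·55·3=96525 → min 10800.
Length 4: M1..M4: k=1: 0+21600+10·6·55=24900; k=2: 2700+89100+10·45·55=116550; k=3: 11880+0+10·36·55=31680 → min 24900 | M2..M5: k=2: 0+10800+6·45·3=11610; k=3: 9720+5940+6·36·3=16308; k=4: 21600+0+6·55·3=22590 → min 11610.
Length 5: M1..M5: k=1: 0+11610+10·6·3=11790; k=2: 2700+10800+10·45·3=14850; k=3: 11880+5940+10·36·3=18900; k=4: 24900+0+10·55·3=26550 → min 11790.
Optimal order: (M1(M2(M3(M4M5)))) with cost 11790.

11790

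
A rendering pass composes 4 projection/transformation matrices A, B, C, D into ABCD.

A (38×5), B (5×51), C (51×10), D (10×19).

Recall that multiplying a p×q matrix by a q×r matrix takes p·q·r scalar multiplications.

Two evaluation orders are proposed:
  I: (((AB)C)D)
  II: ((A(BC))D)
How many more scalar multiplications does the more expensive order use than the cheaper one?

24620

Order I = (((AB)C)D): (AB): 38×5 by 5×51 → 38×51, cost 38·5·51 = 9690; ((AB)C): 38×51 by 51×10 → 38×10, cost 38·51·10 = 19380; cumulative 29070; (((AB)C)D): 38×10 by 10×19 → 38×19, cost 38·10·19 = 7220; cumulative 36290. Total 36290.
Order II = ((A(BC))D): (BC): 5×51 by 51×10 → 5×10, cost 5·51·10 = 2550; (A(BC)): 38×5 by 5×10 → 38×10, cost 38·5·10 = 1900; cumulative 4450; ((A(BC))D): 38×10 by 10×19 → 38×19, cost 38·10·19 = 7220; cumulative 11670. Total 11670.
Difference: |36290 − 11670| = 24620.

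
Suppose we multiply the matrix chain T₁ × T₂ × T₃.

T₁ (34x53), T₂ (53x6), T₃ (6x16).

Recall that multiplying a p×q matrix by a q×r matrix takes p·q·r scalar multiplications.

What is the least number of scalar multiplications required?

Order (T₁ × (T₂ × T₃)): (T₂ × T₃): 53×6 by 6×16 → 53×16, cost 53·6·16 = 5088; (T₁ × (T₂ × T₃)): 34×53 by 53×16 → 34×16, cost 34·53·16 = 28832; cumulative 33920. Total 33920.
Order ((T₁ × T₂) × T₃): (T₁ × T₂): 34×53 by 53×6 → 34×6, cost 34·53·6 = 10812; ((T₁ × T₂) × T₃): 34×6 by 6×16 → 34×16, cost 34·6·16 = 3264; cumulative 14076. Total 14076.
Minimum: 14076.

14076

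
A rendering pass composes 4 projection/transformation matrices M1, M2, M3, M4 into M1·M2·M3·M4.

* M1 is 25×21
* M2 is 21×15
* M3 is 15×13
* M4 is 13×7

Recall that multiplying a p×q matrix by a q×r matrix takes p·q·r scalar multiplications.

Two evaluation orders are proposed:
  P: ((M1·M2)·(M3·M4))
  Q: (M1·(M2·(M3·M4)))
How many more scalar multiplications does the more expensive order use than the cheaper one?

Order P = ((M1·M2)·(M3·M4)): (M1·M2): 25×21 by 21×15 → 25×15, cost 25·21·15 = 7875; (M3·M4): 15×13 by 13×7 → 15×7, cost 15·13·7 = 1365; ((M1·M2)·(M3·M4)): 25×15 by 15×7 → 25×7, cost 25·15·7 = 2625; cumulative 11865. Total 11865.
Order Q = (M1·(M2·(M3·M4))): (M3·M4): 15×13 by 13×7 → 15×7, cost 15·13·7 = 1365; (M2·(M3·M4)): 21×15 by 15×7 → 21×7, cost 21·15·7 = 2205; cumulative 3570; (M1·(M2·(M3·M4))): 25×21 by 21×7 → 25×7, cost 25·21·7 = 3675; cumulative 7245. Total 7245.
Difference: |11865 − 7245| = 4620.

4620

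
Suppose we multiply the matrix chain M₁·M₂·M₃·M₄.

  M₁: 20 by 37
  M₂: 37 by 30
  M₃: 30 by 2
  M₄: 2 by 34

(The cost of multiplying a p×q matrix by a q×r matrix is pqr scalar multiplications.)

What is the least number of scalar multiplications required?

Adjacent pairs: M₁M₂ = 20·37·30 = 22200; M₂M₃ = 37·30·2 = 2220; M₃M₄ = 30·2·34 = 2040.
Length 3: M₁..M₃: k=1: 0+2220+20·37·2=3700; k=2: 22200+0+20·30·2=23400 → min 3700 | M₂..M₄: k=2: 0+2040+37·30·34=39780; k=3: 2220+0+37·2·34=4736 → min 4736.
Length 4: M₁..M₄: k=1: 0+4736+20·37·34=29896; k=2: 22200+2040+20·30·34=44640; k=3: 3700+0+20·2·34=5060 → min 5060.
Optimal order: ((M₁·(M₂·M₃))·M₄) with cost 5060.

5060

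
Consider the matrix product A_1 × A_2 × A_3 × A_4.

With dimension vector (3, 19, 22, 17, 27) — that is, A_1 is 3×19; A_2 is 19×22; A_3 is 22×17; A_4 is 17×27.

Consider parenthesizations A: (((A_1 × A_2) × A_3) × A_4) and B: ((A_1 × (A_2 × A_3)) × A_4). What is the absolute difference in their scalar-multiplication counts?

Order A = (((A_1 × A_2) × A_3) × A_4): (A_1 × A_2): 3×19 by 19×22 → 3×22, cost 3·19·22 = 1254; ((A_1 × A_2) × A_3): 3×22 by 22×17 → 3×17, cost 3·22·17 = 1122; cumulative 2376; (((A_1 × A_2) × A_3) × A_4): 3×17 by 17×27 → 3×27, cost 3·17·27 = 1377; cumulative 3753. Total 3753.
Order B = ((A_1 × (A_2 × A_3)) × A_4): (A_2 × A_3): 19×22 by 22×17 → 19×17, cost 19·22·17 = 7106; (A_1 × (A_2 × A_3)): 3×19 by 19×17 → 3×17, cost 3·19·17 = 969; cumulative 8075; ((A_1 × (A_2 × A_3)) × A_4): 3×17 by 17×27 → 3×27, cost 3·17·27 = 1377; cumulative 9452. Total 9452.
Difference: |3753 − 9452| = 5699.

5699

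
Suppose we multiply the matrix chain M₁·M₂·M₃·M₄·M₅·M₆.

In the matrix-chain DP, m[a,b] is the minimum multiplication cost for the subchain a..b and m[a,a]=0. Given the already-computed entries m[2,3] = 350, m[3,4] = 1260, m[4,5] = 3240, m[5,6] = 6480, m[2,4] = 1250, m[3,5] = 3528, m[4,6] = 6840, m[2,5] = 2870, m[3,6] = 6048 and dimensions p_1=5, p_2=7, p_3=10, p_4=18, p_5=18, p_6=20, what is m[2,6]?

m[2,6] = min over k∈[2,5] of m[2,k]+m[k+1,6]+p_{1}·p_k·p_{6}.
k=2: 0 + 6048 + 5·7·20 = 6748; k=3: 350 + 6840 + 5·10·20 = 8190; k=4: 1250 + 6480 + 5·18·20 = 9530; k=5: 2870 + 0 + 5·18·20 = 4670.
Minimum: 4670 at k=5.

4670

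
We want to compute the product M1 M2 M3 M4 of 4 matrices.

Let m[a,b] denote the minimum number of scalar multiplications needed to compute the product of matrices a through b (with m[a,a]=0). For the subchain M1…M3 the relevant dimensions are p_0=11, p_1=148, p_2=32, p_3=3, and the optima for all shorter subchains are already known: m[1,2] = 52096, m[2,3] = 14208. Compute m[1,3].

m[1,3] = min over k∈[1,2] of m[1,k]+m[k+1,3]+p_{0}·p_k·p_{3}.
k=1: 0 + 14208 + 11·148·3 = 19092; k=2: 52096 + 0 + 11·32·3 = 53152.
Minimum: 19092 at k=1.

19092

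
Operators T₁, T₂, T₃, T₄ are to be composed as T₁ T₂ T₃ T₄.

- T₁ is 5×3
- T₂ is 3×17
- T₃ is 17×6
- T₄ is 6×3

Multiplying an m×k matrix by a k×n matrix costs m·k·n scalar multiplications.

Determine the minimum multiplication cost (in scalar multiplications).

Adjacent pairs: T₁T₂ = 5·3·17 = 255; T₂T₃ = 3·17·6 = 306; T₃T₄ = 17·6·3 = 306.
Length 3: T₁..T₃: k=1: 0+306+5·3·6=396; k=2: 255+0+5·17·6=765 → min 396 | T₂..T₄: k=2: 0+306+3·17·3=459; k=3: 306+0+3·6·3=360 → min 360.
Length 4: T₁..T₄: k=1: 0+360+5·3·3=405; k=2: 255+306+5·17·3=816; k=3: 396+0+5·6·3=486 → min 405.
Optimal order: (T₁ ((T₂ T₃) T₄)) with cost 405.

405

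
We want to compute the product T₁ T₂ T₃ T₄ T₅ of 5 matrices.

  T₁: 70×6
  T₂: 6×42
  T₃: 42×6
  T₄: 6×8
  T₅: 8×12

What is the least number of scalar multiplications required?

7416

Adjacent pairs: T₁T₂ = 70·6·42 = 17640; T₂T₃ = 6·42·6 = 1512; T₃T₄ = 42·6·8 = 2016; T₄T₅ = 6·8·12 = 576.
Length 3: T₁..T₃: k=1: 0+1512+70·6·6=4032; k=2: 17640+0+70·42·6=35280 → min 4032 | T₂..T₄: k=2: 0+2016+6·42·8=4032; k=3: 1512+0+6·6·8=1800 → min 1800 | T₃..T₅: k=3: 0+576+42·6·12=3600; k=4: 2016+0+42·8·12=6048 → min 3600.
Length 4: T₁..T₄: k=1: 0+1800+70·6·8=5160; k=2: 17640+2016+70·42·8=43176; k=3: 4032+0+70·6·8=7392 → min 5160 | T₂..T₅: k=2: 0+3600+6·42·12=6624; k=3: 1512+576+6·6·12=2520; k=4: 1800+0+6·8·12=2376 → min 2376.
Length 5: T₁..T₅: k=1: 0+2376+70·6·12=7416; k=2: 17640+3600+70·42·12=56520; k=3: 4032+576+70·6·12=9648; k=4: 5160+0+70·8·12=11880 → min 7416.
Optimal order: (T₁ (((T₂ T₃) T₄) T₅)) with cost 7416.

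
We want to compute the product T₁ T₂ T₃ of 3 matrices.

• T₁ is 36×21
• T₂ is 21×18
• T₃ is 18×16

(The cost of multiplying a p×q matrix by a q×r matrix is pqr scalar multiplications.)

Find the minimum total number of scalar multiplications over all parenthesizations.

Order (T₁ (T₂ T₃)): (T₂ T₃): 21×18 by 18×16 → 21×16, cost 21·18·16 = 6048; (T₁ (T₂ T₃)): 36×21 by 21×16 → 36×16, cost 36·21·16 = 12096; cumulative 18144. Total 18144.
Order ((T₁ T₂) T₃): (T₁ T₂): 36×21 by 21×18 → 36×18, cost 36·21·18 = 13608; ((T₁ T₂) T₃): 36×18 by 18×16 → 36×16, cost 36·18·16 = 10368; cumulative 23976. Total 23976.
Minimum: 18144.

18144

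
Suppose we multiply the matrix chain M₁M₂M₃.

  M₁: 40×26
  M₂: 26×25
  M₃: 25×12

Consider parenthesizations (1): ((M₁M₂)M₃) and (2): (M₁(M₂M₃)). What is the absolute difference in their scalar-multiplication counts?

17720

Order (1) = ((M₁M₂)M₃): (M₁M₂): 40×26 by 26×25 → 40×25, cost 40·26·25 = 26000; ((M₁M₂)M₃): 40×25 by 25×12 → 40×12, cost 40·25·12 = 12000; cumulative 38000. Total 38000.
Order (2) = (M₁(M₂M₃)): (M₂M₃): 26×25 by 25×12 → 26×12, cost 26·25·12 = 7800; (M₁(M₂M₃)): 40×26 by 26×12 → 40×12, cost 40·26·12 = 12480; cumulative 20280. Total 20280.
Difference: |38000 − 20280| = 17720.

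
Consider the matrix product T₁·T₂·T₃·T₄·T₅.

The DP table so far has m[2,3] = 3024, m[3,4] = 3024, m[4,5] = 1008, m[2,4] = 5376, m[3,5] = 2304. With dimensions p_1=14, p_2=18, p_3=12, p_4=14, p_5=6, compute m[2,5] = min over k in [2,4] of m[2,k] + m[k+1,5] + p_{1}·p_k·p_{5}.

3816

m[2,5] = min over k∈[2,4] of m[2,k]+m[k+1,5]+p_{1}·p_k·p_{5}.
k=2: 0 + 2304 + 14·18·6 = 3816; k=3: 3024 + 1008 + 14·12·6 = 5040; k=4: 5376 + 0 + 14·14·6 = 6552.
Minimum: 3816 at k=2.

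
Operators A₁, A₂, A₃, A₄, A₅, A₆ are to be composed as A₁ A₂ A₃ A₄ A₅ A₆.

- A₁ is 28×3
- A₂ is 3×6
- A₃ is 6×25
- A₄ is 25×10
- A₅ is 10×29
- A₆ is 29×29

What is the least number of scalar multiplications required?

Adjacent pairs: A₁A₂ = 28·3·6 = 504; A₂A₃ = 3·6·25 = 450; A₃A₄ = 6·25·10 = 1500; A₄A₅ = 25·10·29 = 7250; A₅A₆ = 10·29·29 = 8410.
Length 3: A₁..A₃: k=1: 0+450+28·3·25=2550; k=2: 504+0+28·6·25=4704 → min 2550 | A₂..A₄: k=2: 0+1500+3·6·10=1680; k=3: 450+0+3·25·10=1200 → min 1200 | A₃..A₅: k=3: 0+7250+6·25·29=11600; k=4: 1500+0+6·10·29=3240 → min 3240 | A₄..A₆: k=4: 0+8410+25·10·29=15660; k=5: 7250+0+25·29·29=28275 → min 15660.
Length 4: A₁..A₄: k=1: 0+1200+28·3·10=2040; k=2: 504+1500+28·6·10=3684; k=3: 2550+0+28·25·10=9550 → min 2040 | A₂..A₅: k=2: 0+3240+3·6·29=3762; k=3: 450+7250+3·25·29=9875; k=4: 1200+0+3·10·29=2070 → min 2070 | A₃..A₆: k=3: 0+15660+6·25·29=20010; k=4: 1500+8410+6·10·29=11650; k=5: 3240+0+6·29·29=8286 → min 8286.
Length 5: A₁..A₅: k=1: 0+2070+28·3·29=4506; k=2: 504+3240+28·6·29=8616; k=3: 2550+7250+28·25·29=30100; k=4: 2040+0+28·10·29=10160 → min 4506 | A₂..A₆: k=2: 0+8286+3·6·29=8808; k=3: 450+15660+3·25·29=18285; k=4: 1200+8410+3·10·29=10480; k=5: 2070+0+3·29·29=4593 → min 4593.
Length 6: A₁..A₆: k=1: 0+4593+28·3·29=7029; k=2: 504+8286+28·6·29=13662; k=3: 2550+15660+28·25·29=38510; k=4: 2040+8410+28·10·29=18570; k=5: 4506+0+28·29·29=28054 → min 7029.
Optimal order: (A₁ ((((A₂ A₃) A₄) A₅) A₆)) with cost 7029.

7029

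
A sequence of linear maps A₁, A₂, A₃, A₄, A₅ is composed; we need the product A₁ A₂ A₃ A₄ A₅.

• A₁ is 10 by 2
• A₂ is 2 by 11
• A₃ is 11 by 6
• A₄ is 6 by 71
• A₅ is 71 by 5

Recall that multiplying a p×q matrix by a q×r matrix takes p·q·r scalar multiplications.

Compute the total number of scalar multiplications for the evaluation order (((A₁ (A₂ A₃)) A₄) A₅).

(A₂ A₃): 2×11 by 11×6 → 2×6, cost 2·11·6 = 132
(A₁ (A₂ A₃)): 10×2 by 2×6 → 10×6, cost 10·2·6 = 120; cumulative 252
((A₁ (A₂ A₃)) A₄): 10×6 by 6×71 → 10×71, cost 10·6·71 = 4260; cumulative 4512
(((A₁ (A₂ A₃)) A₄) A₅): 10×71 by 71×5 → 10×5, cost 10·71·5 = 3550; cumulative 8062
Total: 8062 scalar multiplications.

8062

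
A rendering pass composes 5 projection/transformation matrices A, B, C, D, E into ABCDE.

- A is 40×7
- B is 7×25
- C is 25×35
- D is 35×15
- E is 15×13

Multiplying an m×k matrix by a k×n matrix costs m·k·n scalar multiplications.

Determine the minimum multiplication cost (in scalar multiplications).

Adjacent pairs: AB = 40·7·25 = 7000; BC = 7·25·35 = 6125; CD = 25·35·15 = 13125; DE = 35·15·13 = 6825.
Length 3: A..C: k=1: 0+6125+40·7·35=15925; k=2: 7000+0+40·25·35=42000 → min 15925 | B..D: k=2: 0+13125+7·25·15=15750; k=3: 6125+0+7·35·15=9800 → min 9800 | C..E: k=3: 0+6825+25·35·13=18200; k=4: 13125+0+25·15·13=18000 → min 18000.
Length 4: A..D: k=1: 0+9800+40·7·15=14000; k=2: 7000+13125+40·25·15=35125; k=3: 15925+0+40·35·15=36925 → min 14000 | B..E: k=2: 0+18000+7·25·13=20275; k=3: 6125+6825+7·35·13=16135; k=4: 9800+0+7·15·13=11165 → min 11165.
Length 5: A..E: k=1: 0+11165+40·7·13=14805; k=2: 7000+18000+40·25·13=38000; k=3: 15925+6825+40·35·13=40950; k=4: 14000+0+40·15·13=21800 → min 14805.
Optimal order: (A(((BC)D)E)) with cost 14805.

14805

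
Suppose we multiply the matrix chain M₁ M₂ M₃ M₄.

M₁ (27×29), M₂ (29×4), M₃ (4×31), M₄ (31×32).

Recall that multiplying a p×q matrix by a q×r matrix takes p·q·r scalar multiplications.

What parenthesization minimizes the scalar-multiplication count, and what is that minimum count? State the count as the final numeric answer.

Adjacent pairs: M₁M₂ = 27·29·4 = 3132; M₂M₃ = 29·4·31 = 3596; M₃M₄ = 4·31·32 = 3968.
Length 3: M₁..M₃: k=1: 0+3596+27·29·31=27869; k=2: 3132+0+27·4·31=6480 → min 6480 | M₂..M₄: k=2: 0+3968+29·4·32=7680; k=3: 3596+0+29·31·32=32364 → min 7680.
Length 4: M₁..M₄: k=1: 0+7680+27·29·32=32736; k=2: 3132+3968+27·4·32=10556; k=3: 6480+0+27·31·32=33264 → min 10556.
Optimal parenthesization: ((M₁ M₂) (M₃ M₄)) with cost 10556.

10556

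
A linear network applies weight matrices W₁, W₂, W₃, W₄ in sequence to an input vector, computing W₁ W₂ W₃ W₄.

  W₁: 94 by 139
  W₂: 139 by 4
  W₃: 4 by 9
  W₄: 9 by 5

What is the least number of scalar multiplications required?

54324

Adjacent pairs: W₁W₂ = 94·139·4 = 52264; W₂W₃ = 139·4·9 = 5004; W₃W₄ = 4·9·5 = 180.
Length 3: W₁..W₃: k=1: 0+5004+94·139·9=122598; k=2: 52264+0+94·4·9=55648 → min 55648 | W₂..W₄: k=2: 0+180+139·4·5=2960; k=3: 5004+0+139·9·5=11259 → min 2960.
Length 4: W₁..W₄: k=1: 0+2960+94·139·5=68290; k=2: 52264+180+94·4·5=54324; k=3: 55648+0+94·9·5=59878 → min 54324.
Optimal order: ((W₁ W₂) (W₃ W₄)) with cost 54324.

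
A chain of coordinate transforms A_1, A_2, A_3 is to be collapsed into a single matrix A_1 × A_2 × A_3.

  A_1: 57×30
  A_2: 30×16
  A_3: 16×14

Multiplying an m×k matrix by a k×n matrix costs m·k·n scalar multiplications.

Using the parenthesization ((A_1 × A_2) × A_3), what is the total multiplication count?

(A_1 × A_2): 57×30 by 30×16 → 57×16, cost 57·30·16 = 27360
((A_1 × A_2) × A_3): 57×16 by 16×14 → 57×14, cost 57·16·14 = 12768; cumulative 40128
Total: 40128 scalar multiplications.

40128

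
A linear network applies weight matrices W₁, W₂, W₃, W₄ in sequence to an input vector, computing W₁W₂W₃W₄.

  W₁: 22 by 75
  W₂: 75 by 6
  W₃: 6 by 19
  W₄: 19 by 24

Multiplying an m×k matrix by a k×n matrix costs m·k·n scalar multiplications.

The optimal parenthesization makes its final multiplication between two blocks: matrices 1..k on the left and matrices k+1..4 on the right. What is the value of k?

2

Adjacent pairs: W₁W₂ = 22·75·6 = 9900; W₂W₃ = 75·6·19 = 8550; W₃W₄ = 6·19·24 = 2736.
Length 3: W₁..W₃: k=1: 0+8550+22·75·19=39900; k=2: 9900+0+22·6·19=12408 → min 12408 | W₂..W₄: k=2: 0+2736+75·6·24=13536; k=3: 8550+0+75·19·24=42750 → min 13536.
Top-level splits: k=1: (W₁..W₁)·(W₂..W₄) → 0+13536+22·75·24 = 53136; k=2: (W₁..W₂)·(W₃..W₄) → 9900+2736+22·6·24 = 15804; k=3: (W₁..W₃)·(W₄..W₄) → 12408+0+22·19·24 = 22440.
Best split is after W₂, i.e. k = 2.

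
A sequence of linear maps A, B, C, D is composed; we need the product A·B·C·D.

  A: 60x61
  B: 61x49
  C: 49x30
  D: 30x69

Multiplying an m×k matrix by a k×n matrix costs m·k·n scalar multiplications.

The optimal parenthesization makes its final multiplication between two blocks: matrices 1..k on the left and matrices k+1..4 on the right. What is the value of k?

3

Adjacent pairs: AB = 60·61·49 = 179340; BC = 61·49·30 = 89670; CD = 49·30·69 = 101430.
Length 3: A..C: k=1: 0+89670+60·61·30=199470; k=2: 179340+0+60·49·30=267540 → min 199470 | B..D: k=2: 0+101430+61·49·69=307671; k=3: 89670+0+61·30·69=215940 → min 215940.
Top-level splits: k=1: (A..A)·(B..D) → 0+215940+60·61·69 = 468480; k=2: (A..B)·(C..D) → 179340+101430+60·49·69 = 483630; k=3: (A..C)·(D..D) → 199470+0+60·30·69 = 323670.
Best split is after C, i.e. k = 3.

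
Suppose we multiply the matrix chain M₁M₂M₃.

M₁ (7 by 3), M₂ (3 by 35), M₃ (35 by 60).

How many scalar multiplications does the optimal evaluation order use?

7560

Order (M₁(M₂M₃)): (M₂M₃): 3×35 by 35×60 → 3×60, cost 3·35·60 = 6300; (M₁(M₂M₃)): 7×3 by 3×60 → 7×60, cost 7·3·60 = 1260; cumulative 7560. Total 7560.
Order ((M₁M₂)M₃): (M₁M₂): 7×3 by 3×35 → 7×35, cost 7·3·35 = 735; ((M₁M₂)M₃): 7×35 by 35×60 → 7×60, cost 7·35·60 = 14700; cumulative 15435. Total 15435.
Minimum: 7560.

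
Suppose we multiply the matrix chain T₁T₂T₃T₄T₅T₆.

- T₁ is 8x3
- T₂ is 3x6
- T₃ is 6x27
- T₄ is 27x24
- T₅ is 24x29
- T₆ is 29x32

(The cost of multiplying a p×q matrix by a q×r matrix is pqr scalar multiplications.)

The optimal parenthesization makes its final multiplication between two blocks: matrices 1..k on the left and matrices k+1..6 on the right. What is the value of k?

Adjacent pairs: T₁T₂ = 8·3·6 = 144; T₂T₃ = 3·6·27 = 486; T₃T₄ = 6·27·24 = 3888; T₄T₅ = 27·24·29 = 18792; T₅T₆ = 24·29·32 = 22272.
Length 3: T₁..T₃: k=1: 0+486+8·3·27=1134; k=2: 144+0+8·6·27=1440 → min 1134 | T₂..T₄: k=2: 0+3888+3·6·24=4320; k=3: 486+0+3·27·24=2430 → min 2430 | T₃..T₅: k=3: 0+18792+6·27·29=23490; k=4: 3888+0+6·24·29=8064 → min 8064 | T₄..T₆: k=4: 0+22272+27·24·32=43008; k=5: 18792+0+27·29·32=43848 → min 43008.
Length 4: T₁..T₄: k=1: 0+2430+8·3·24=3006; k=2: 144+3888+8·6·24=5184; k=3: 1134+0+8·27·24=6318 → min 3006 | T₂..T₅: k=2: 0+8064+3·6·29=8586; k=3: 486+18792+3·27·29=21627; k=4: 2430+0+3·24·29=4518 → min 4518 | T₃..T₆: k=3: 0+43008+6·27·32=48192; k=4: 3888+22272+6·24·32=30768; k=5: 8064+0+6·29·32=13632 → min 13632.
Length 5: T₁..T₅: k=1: 0+4518+8·3·29=5214; k=2: 144+8064+8·6·29=9600; k=3: 1134+18792+8·27·29=26190; k=4: 3006+0+8·24·29=8574 → min 5214 | T₂..T₆: k=2: 0+13632+3·6·32=14208; k=3: 486+43008+3·27·32=46086; k=4: 2430+22272+3·24·32=27006; k=5: 4518+0+3·29·32=7302 → min 7302.
Top-level splits: k=1: (T₁..T₁)·(T₂..T₆) → 0+7302+8·3·32 = 8070; k=2: (T₁..T₂)·(T₃..T₆) → 144+13632+8·6·32 = 15312; k=3: (T₁..T₃)·(T₄..T₆) → 1134+43008+8·27·32 = 51054; k=4: (T₁..T₄)·(T₅..T₆) → 3006+22272+8·24·32 = 31422; k=5: (T₁..T₅)·(T₆..T₆) → 5214+0+8·29·32 = 12638.
Best split is after T₁, i.e. k = 1.

1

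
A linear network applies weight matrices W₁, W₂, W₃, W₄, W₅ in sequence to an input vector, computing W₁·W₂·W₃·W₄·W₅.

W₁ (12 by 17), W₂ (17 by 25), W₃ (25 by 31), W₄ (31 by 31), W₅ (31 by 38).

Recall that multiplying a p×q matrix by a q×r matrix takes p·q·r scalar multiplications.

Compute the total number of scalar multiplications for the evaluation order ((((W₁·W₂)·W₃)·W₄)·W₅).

40068

(W₁·W₂): 12×17 by 17×25 → 12×25, cost 12·17·25 = 5100
((W₁·W₂)·W₃): 12×25 by 25×31 → 12×31, cost 12·25·31 = 9300; cumulative 14400
(((W₁·W₂)·W₃)·W₄): 12×31 by 31×31 → 12×31, cost 12·31·31 = 11532; cumulative 25932
((((W₁·W₂)·W₃)·W₄)·W₅): 12×31 by 31×38 → 12×38, cost 12·31·38 = 14136; cumulative 40068
Total: 40068 scalar multiplications.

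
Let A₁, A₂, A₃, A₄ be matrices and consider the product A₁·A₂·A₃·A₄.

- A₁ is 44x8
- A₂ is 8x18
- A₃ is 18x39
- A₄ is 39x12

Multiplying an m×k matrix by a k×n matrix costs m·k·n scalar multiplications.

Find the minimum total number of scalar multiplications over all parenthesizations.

Adjacent pairs: A₁A₂ = 44·8·18 = 6336; A₂A₃ = 8·18·39 = 5616; A₃A₄ = 18·39·12 = 8424.
Length 3: A₁..A₃: k=1: 0+5616+44·8·39=19344; k=2: 6336+0+44·18·39=37224 → min 19344 | A₂..A₄: k=2: 0+8424+8·18·12=10152; k=3: 5616+0+8·39·12=9360 → min 9360.
Length 4: A₁..A₄: k=1: 0+9360+44·8·12=13584; k=2: 6336+8424+44·18·12=24264; k=3: 19344+0+44·39·12=39936 → min 13584.
Optimal order: (A₁·((A₂·A₃)·A₄)) with cost 13584.

13584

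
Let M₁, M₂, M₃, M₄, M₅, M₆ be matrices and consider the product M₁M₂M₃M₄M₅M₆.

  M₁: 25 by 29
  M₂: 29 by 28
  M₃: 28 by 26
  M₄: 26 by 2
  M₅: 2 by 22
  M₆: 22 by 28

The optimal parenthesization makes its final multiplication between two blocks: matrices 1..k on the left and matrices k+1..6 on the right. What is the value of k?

Adjacent pairs: M₁M₂ = 25·29·28 = 20300; M₂M₃ = 29·28·26 = 21112; M₃M₄ = 28·26·2 = 1456; M₄M₅ = 26·2·22 = 1144; M₅M₆ = 2·22·28 = 1232.
Length 3: M₁..M₃: k=1: 0+21112+25·29·26=39962; k=2: 20300+0+25·28·26=38500 → min 38500 | M₂..M₄: k=2: 0+1456+29·28·2=3080; k=3: 21112+0+29·26·2=22620 → min 3080 | M₃..M₅: k=3: 0+1144+28·26·22=17160; k=4: 1456+0+28·2·22=2688 → min 2688 | M₄..M₆: k=4: 0+1232+26·2·28=2688; k=5: 1144+0+26·22·28=17160 → min 2688.
Length 4: M₁..M₄: k=1: 0+3080+25·29·2=4530; k=2: 20300+1456+25·28·2=23156; k=3: 38500+0+25·26·2=39800 → min 4530 | M₂..M₅: k=2: 0+2688+29·28·22=20552; k=3: 21112+1144+29·26·22=38844; k=4: 3080+0+29·2·22=4356 → min 4356 | M₃..M₆: k=3: 0+2688+28·26·28=23072; k=4: 1456+1232+28·2·28=4256; k=5: 2688+0+28·22·28=19936 → min 4256.
Length 5: M₁..M₅: k=1: 0+4356+25·29·22=20306; k=2: 20300+2688+25·28·22=38388; k=3: 38500+1144+25·26·22=53944; k=4: 4530+0+25·2·22=5630 → min 5630 | M₂..M₆: k=2: 0+4256+29·28·28=26992; k=3: 21112+2688+29·26·28=44912; k=4: 3080+1232+29·2·28=5936; k=5: 4356+0+29·22·28=22220 → min 5936.
Top-level splits: k=1: (M₁..M₁)·(M₂..M₆) → 0+5936+25·29·28 = 26236; k=2: (M₁..M₂)·(M₃..M₆) → 20300+4256+25·28·28 = 44156; k=3: (M₁..M₃)·(M₄..M₆) → 38500+2688+25·26·28 = 59388; k=4: (M₁..M₄)·(M₅..M₆) → 4530+1232+25·2·28 = 7162; k=5: (M₁..M₅)·(M₆..M₆) → 5630+0+25·22·28 = 21030.
Best split is after M₄, i.e. k = 4.

4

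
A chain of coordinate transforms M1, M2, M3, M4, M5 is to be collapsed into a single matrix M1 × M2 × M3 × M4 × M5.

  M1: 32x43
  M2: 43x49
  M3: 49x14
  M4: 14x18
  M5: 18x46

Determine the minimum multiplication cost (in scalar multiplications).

80962

Adjacent pairs: M1M2 = 32·43·49 = 67424; M2M3 = 43·49·14 = 29498; M3M4 = 49·14·18 = 12348; M4M5 = 14·18·46 = 11592.
Length 3: M1..M3: k=1: 0+29498+32·43·14=48762; k=2: 67424+0+32·49·14=89376 → min 48762 | M2..M4: k=2: 0+12348+43·49·18=50274; k=3: 29498+0+43·14·18=40334 → min 40334 | M3..M5: k=3: 0+11592+49·14·46=43148; k=4: 12348+0+49·18·46=52920 → min 43148.
Length 4: M1..M4: k=1: 0+40334+32·43·18=65102; k=2: 67424+12348+32·49·18=107996; k=3: 48762+0+32·14·18=56826 → min 56826 | M2..M5: k=2: 0+43148+43·49·46=140070; k=3: 29498+11592+43·14·46=68782; k=4: 40334+0+43·18·46=75938 → min 68782.
Length 5: M1..M5: k=1: 0+68782+32·43·46=132078; k=2: 67424+43148+32·49·46=182700; k=3: 48762+11592+32·14·46=80962; k=4: 56826+0+32·18·46=83322 → min 80962.
Optimal order: ((M1 × (M2 × M3)) × (M4 × M5)) with cost 80962.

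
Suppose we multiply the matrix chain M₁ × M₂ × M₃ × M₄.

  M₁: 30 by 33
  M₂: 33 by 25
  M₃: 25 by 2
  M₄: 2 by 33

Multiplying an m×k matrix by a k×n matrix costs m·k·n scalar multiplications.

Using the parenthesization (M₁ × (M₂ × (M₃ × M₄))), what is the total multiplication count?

61545

(M₃ × M₄): 25×2 by 2×33 → 25×33, cost 25·2·33 = 1650
(M₂ × (M₃ × M₄)): 33×25 by 25×33 → 33×33, cost 33·25·33 = 27225; cumulative 28875
(M₁ × (M₂ × (M₃ × M₄))): 30×33 by 33×33 → 30×33, cost 30·33·33 = 32670; cumulative 61545
Total: 61545 scalar multiplications.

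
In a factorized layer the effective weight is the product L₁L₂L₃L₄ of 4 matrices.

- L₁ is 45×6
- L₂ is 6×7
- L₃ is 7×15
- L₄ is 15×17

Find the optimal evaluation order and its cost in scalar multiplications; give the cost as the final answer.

Adjacent pairs: L₁L₂ = 45·6·7 = 1890; L₂L₃ = 6·7·15 = 630; L₃L₄ = 7·15·17 = 1785.
Length 3: L₁..L₃: k=1: 0+630+45·6·15=4680; k=2: 1890+0+45·7·15=6615 → min 4680 | L₂..L₄: k=2: 0+1785+6·7·17=2499; k=3: 630+0+6·15·17=2160 → min 2160.
Length 4: L₁..L₄: k=1: 0+2160+45·6·17=6750; k=2: 1890+1785+45·7·17=9030; k=3: 4680+0+45·15·17=16155 → min 6750.
Optimal parenthesization: (L₁((L₂L₃)L₄)) with cost 6750.

6750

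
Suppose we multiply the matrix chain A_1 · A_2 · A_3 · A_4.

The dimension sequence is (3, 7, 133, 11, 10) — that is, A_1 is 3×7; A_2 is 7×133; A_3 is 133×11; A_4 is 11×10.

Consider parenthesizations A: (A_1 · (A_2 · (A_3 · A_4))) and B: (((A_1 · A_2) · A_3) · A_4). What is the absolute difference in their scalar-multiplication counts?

Order A = (A_1 · (A_2 · (A_3 · A_4))): (A_3 · A_4): 133×11 by 11×10 → 133×10, cost 133·11·10 = 14630; (A_2 · (A_3 · A_4)): 7×133 by 133×10 → 7×10, cost 7·133·10 = 9310; cumulative 23940; (A_1 · (A_2 · (A_3 · A_4))): 3×7 by 7×10 → 3×10, cost 3·7·10 = 210; cumulative 24150. Total 24150.
Order B = (((A_1 · A_2) · A_3) · A_4): (A_1 · A_2): 3×7 by 7×133 → 3×133, cost 3·7·133 = 2793; ((A_1 · A_2) · A_3): 3×133 by 133×11 → 3×11, cost 3·133·11 = 4389; cumulative 7182; (((A_1 · A_2) · A_3) · A_4): 3×11 by 11×10 → 3×10, cost 3·11·10 = 330; cumulative 7512. Total 7512.
Difference: |24150 − 7512| = 16638.

16638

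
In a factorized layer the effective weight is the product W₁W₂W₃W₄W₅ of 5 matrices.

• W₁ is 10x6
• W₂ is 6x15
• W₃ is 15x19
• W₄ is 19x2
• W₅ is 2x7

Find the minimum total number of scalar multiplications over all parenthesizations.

Adjacent pairs: W₁W₂ = 10·6·15 = 900; W₂W₃ = 6·15·19 = 1710; W₃W₄ = 15·19·2 = 570; W₄W₅ = 19·2·7 = 266.
Length 3: W₁..W₃: k=1: 0+1710+10·6·19=2850; k=2: 900+0+10·15·19=3750 → min 2850 | W₂..W₄: k=2: 0+570+6·15·2=750; k=3: 1710+0+6·19·2=1938 → min 750 | W₃..W₅: k=3: 0+266+15·19·7=2261; k=4: 570+0+15·2·7=780 → min 780.
Length 4: W₁..W₄: k=1: 0+750+10·6·2=870; k=2: 900+570+10·15·2=1770; k=3: 2850+0+10·19·2=3230 → min 870 | W₂..W₅: k=2: 0+780+6·15·7=1410; k=3: 1710+266+6·19·7=2774; k=4: 750+0+6·2·7=834 → min 834.
Length 5: W₁..W₅: k=1: 0+834+10·6·7=1254; k=2: 900+780+10·15·7=2730; k=3: 2850+266+10·19·7=4446; k=4: 870+0+10·2·7=1010 → min 1010.
Optimal order: ((W₁(W₂(W₃W₄)))W₅) with cost 1010.

1010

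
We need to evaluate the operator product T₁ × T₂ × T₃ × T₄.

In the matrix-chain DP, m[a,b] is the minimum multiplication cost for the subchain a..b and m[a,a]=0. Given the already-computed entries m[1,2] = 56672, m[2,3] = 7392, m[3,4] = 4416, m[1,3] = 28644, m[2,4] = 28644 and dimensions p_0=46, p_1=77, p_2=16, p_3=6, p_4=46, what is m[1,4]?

41340

m[1,4] = min over k∈[1,3] of m[1,k]+m[k+1,4]+p_{0}·p_k·p_{4}.
k=1: 0 + 28644 + 46·77·46 = 191576; k=2: 56672 + 4416 + 46·16·46 = 94944; k=3: 28644 + 0 + 46·6·46 = 41340.
Minimum: 41340 at k=3.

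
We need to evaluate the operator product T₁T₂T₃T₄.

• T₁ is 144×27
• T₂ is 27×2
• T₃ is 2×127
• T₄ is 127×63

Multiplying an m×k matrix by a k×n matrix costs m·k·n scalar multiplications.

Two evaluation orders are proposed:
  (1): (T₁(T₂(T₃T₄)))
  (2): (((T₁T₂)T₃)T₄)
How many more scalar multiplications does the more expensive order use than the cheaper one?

932148

Order (1) = (T₁(T₂(T₃T₄))): (T₃T₄): 2×127 by 127×63 → 2×63, cost 2·127·63 = 16002; (T₂(T₃T₄)): 27×2 by 2×63 → 27×63, cost 27·2·63 = 3402; cumulative 19404; (T₁(T₂(T₃T₄))): 144×27 by 27×63 → 144×63, cost 144·27·63 = 244944; cumulative 264348. Total 264348.
Order (2) = (((T₁T₂)T₃)T₄): (T₁T₂): 144×27 by 27×2 → 144×2, cost 144·27·2 = 7776; ((T₁T₂)T₃): 144×2 by 2×127 → 144×127, cost 144·2·127 = 36576; cumulative 44352; (((T₁T₂)T₃)T₄): 144×127 by 127×63 → 144×63, cost 144·127·63 = 1152144; cumulative 1196496. Total 1196496.
Difference: |264348 − 1196496| = 932148.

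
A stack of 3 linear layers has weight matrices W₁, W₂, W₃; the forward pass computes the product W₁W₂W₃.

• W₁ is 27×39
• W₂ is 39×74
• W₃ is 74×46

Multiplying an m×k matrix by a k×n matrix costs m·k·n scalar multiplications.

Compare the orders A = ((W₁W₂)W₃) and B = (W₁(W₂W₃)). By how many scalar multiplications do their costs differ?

Order A = ((W₁W₂)W₃): (W₁W₂): 27×39 by 39×74 → 27×74, cost 27·39·74 = 77922; ((W₁W₂)W₃): 27×74 by 74×46 → 27×46, cost 27·74·46 = 91908; cumulative 169830. Total 169830.
Order B = (W₁(W₂W₃)): (W₂W₃): 39×74 by 74×46 → 39×46, cost 39·74·46 = 132756; (W₁(W₂W₃)): 27×39 by 39×46 → 27×46, cost 27·39·46 = 48438; cumulative 181194. Total 181194.
Difference: |169830 − 181194| = 11364.

11364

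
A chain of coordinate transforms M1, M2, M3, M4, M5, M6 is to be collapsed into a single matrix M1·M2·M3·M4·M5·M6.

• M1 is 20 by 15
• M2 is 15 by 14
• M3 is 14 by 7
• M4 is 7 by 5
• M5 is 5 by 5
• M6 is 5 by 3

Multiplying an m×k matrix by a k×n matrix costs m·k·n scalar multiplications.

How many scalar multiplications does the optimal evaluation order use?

Adjacent pairs: M1M2 = 20·15·14 = 4200; M2M3 = 15·14·7 = 1470; M3M4 = 14·7·5 = 490; M4M5 = 7·5·5 = 175; M5M6 = 5·5·3 = 75.
Length 3: M1..M3: k=1: 0+1470+20·15·7=3570; k=2: 4200+0+20·14·7=6160 → min 3570 | M2..M4: k=2: 0+490+15·14·5=1540; k=3: 1470+0+15·7·5=1995 → min 1540 | M3..M5: k=3: 0+175+14·7·5=665; k=4: 490+0+14·5·5=840 → min 665 | M4..M6: k=4: 0+75+7·5·3=180; k=5: 175+0+7·5·3=280 → min 180.
Length 4: M1..M4: k=1: 0+1540+20·15·5=3040; k=2: 4200+490+20·14·5=6090; k=3: 3570+0+20·7·5=4270 → min 3040 | M2..M5: k=2: 0+665+15·14·5=1715; k=3: 1470+175+15·7·5=2170; k=4: 1540+0+15·5·5=1915 → min 1715 | M3..M6: k=3: 0+180+14·7·3=474; k=4: 490+75+14·5·3=775; k=5: 665+0+14·5·3=875 → min 474.
Length 5: M1..M5: k=1: 0+1715+20·15·5=3215; k=2: 4200+665+20·14·5=6265; k=3: 3570+175+20·7·5=4445; k=4: 3040+0+20·5·5=3540 → min 3215 | M2..M6: k=2: 0+474+15·14·3=1104; k=3: 1470+180+15·7·3=1965; k=4: 1540+75+15·5·3=1840; k=5: 1715+0+15·5·3=1940 → min 1104.
Length 6: M1..M6: k=1: 0+1104+20·15·3=2004; k=2: 4200+474+20·14·3=5514; k=3: 3570+180+20·7·3=4170; k=4: 3040+75+20·5·3=3415; k=5: 3215+0+20·5·3=3515 → min 2004.
Optimal order: (M1·(M2·(M3·(M4·(M5·M6))))) with cost 2004.

2004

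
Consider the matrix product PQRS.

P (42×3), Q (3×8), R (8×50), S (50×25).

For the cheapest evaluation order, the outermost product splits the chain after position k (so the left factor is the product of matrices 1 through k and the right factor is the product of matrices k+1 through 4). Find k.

1

Adjacent pairs: PQ = 42·3·8 = 1008; QR = 3·8·50 = 1200; RS = 8·50·25 = 10000.
Length 3: P..R: k=1: 0+1200+42·3·50=7500; k=2: 1008+0+42·8·50=17808 → min 7500 | Q..S: k=2: 0+10000+3·8·25=10600; k=3: 1200+0+3·50·25=4950 → min 4950.
Top-level splits: k=1: (P..P)·(Q..S) → 0+4950+42·3·25 = 8100; k=2: (P..Q)·(R..S) → 1008+10000+42·8·25 = 19408; k=3: (P..R)·(S..S) → 7500+0+42·50·25 = 60000.
Best split is after P, i.e. k = 1.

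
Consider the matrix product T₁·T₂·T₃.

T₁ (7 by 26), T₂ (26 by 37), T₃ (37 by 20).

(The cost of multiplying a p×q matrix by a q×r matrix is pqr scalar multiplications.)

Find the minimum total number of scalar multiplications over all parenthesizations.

Order (T₁·(T₂·T₃)): (T₂·T₃): 26×37 by 37×20 → 26×20, cost 26·37·20 = 19240; (T₁·(T₂·T₃)): 7×26 by 26×20 → 7×20, cost 7·26·20 = 3640; cumulative 22880. Total 22880.
Order ((T₁·T₂)·T₃): (T₁·T₂): 7×26 by 26×37 → 7×37, cost 7·26·37 = 6734; ((T₁·T₂)·T₃): 7×37 by 37×20 → 7×20, cost 7·37·20 = 5180; cumulative 11914. Total 11914.
Minimum: 11914.

11914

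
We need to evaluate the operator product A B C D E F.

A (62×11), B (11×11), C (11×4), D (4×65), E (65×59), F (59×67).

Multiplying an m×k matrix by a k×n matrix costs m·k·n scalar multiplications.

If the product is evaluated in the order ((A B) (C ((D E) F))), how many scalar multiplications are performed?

(A B): 62×11 by 11×11 → 62×11, cost 62·11·11 = 7502
(D E): 4×65 by 65×59 → 4×59, cost 4·65·59 = 15340
((D E) F): 4×59 by 59×67 → 4×67, cost 4·59·67 = 15812; cumulative 31152
(C ((D E) F)): 11×4 by 4×67 → 11×67, cost 11·4·67 = 2948; cumulative 34100
((A B) (C ((D E) F))): 62×11 by 11×67 → 62×67, cost 62·11·67 = 45694; cumulative 87296
Total: 87296 scalar multiplications.

87296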